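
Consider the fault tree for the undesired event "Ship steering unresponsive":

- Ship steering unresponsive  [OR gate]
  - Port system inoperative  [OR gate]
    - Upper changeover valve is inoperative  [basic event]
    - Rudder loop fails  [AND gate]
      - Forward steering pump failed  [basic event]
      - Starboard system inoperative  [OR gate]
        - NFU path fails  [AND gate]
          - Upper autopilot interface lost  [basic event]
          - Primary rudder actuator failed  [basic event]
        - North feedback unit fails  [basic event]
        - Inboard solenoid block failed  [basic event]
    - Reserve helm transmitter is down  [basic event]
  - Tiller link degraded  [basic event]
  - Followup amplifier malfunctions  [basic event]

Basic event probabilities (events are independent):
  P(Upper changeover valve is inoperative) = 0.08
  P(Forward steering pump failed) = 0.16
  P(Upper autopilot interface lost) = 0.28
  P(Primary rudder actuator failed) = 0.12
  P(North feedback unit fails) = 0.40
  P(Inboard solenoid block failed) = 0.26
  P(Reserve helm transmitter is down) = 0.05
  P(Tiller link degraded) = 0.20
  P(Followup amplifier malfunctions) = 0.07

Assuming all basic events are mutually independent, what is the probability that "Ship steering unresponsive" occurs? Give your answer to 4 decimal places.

0.4091

P(NFU path fails) [AND] = 0.28 × 0.12 = 0.033600
P(Starboard system inoperative) [OR] = 1 − (1−0.033600) × (1−0.40) × (1−0.26) = 0.570918
P(Rudder loop fails) [AND] = 0.16 × 0.570918 = 0.091347
P(Port system inoperative) [OR] = 1 − (1−0.08) × (1−0.091347) × (1−0.05) = 0.205837
P(Ship steering unresponsive) [OR] = 1 − (1−0.205837) × (1−0.20) × (1−0.07) = 0.409143
Rounded to 4 decimal places: P(Ship steering unresponsive) ≈ 0.4091.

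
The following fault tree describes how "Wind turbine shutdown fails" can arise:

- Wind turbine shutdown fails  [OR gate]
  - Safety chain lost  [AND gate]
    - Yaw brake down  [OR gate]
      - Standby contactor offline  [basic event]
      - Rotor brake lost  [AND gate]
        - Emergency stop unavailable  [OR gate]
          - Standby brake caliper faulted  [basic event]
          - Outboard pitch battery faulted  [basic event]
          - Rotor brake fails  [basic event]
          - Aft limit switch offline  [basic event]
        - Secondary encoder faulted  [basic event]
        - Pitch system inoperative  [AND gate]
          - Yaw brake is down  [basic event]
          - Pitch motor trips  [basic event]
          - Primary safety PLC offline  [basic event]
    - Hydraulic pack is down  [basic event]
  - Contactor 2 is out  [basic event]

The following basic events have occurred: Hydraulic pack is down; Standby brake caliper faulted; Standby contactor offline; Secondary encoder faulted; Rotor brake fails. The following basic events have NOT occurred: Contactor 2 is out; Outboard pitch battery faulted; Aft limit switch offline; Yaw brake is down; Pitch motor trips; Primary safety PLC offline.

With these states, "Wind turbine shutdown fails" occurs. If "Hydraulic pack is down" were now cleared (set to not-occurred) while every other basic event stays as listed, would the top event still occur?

Counterfactual: set "Hydraulic pack is down" to not occurred.
Emergency stop unavailable [OR]: Standby brake caliper faulted=occurs, Outboard pitch battery faulted=not, Rotor brake fails=occurs, Aft limit switch offline=not → at least one input occurs → occurs.
Pitch system inoperative [AND]: Yaw brake is down=not, Pitch motor trips=not, Primary safety PLC offline=not → not all inputs occur → does not occur.
Rotor brake lost [AND]: Emergency stop unavailable=occurs, Secondary encoder faulted=occurs, Pitch system inoperative=not → not all inputs occur → does not occur.
Yaw brake down [OR]: Standby contactor offline=occurs, Rotor brake lost=not → at least one input occurs → occurs.
Safety chain lost [AND]: Yaw brake down=occurs, Hydraulic pack is down=not → not all inputs occur → does not occur.
Wind turbine shutdown fails [OR]: Safety chain lost=not, Contactor 2 is out=not → no input occurs → does not occur.

No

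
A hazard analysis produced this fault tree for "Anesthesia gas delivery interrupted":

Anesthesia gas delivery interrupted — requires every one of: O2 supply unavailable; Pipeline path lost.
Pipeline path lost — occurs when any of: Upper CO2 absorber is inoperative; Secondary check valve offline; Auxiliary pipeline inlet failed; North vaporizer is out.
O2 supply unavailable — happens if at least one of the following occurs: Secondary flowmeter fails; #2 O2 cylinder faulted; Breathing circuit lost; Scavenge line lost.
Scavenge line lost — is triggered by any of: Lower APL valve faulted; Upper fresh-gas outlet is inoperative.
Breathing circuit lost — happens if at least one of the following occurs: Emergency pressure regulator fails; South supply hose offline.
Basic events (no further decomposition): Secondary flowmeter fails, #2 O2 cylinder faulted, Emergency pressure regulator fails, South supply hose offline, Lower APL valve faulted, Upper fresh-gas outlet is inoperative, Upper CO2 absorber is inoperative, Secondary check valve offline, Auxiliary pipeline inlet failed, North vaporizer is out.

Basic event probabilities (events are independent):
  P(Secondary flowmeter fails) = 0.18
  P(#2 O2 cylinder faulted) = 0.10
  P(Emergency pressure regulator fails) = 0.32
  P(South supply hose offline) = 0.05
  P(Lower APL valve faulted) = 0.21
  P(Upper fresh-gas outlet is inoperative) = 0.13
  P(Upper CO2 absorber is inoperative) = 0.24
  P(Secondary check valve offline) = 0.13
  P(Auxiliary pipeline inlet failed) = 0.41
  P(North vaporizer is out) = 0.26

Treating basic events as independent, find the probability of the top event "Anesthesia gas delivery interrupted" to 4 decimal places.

P(Breathing circuit lost) [OR] = 1 − (1−0.32) × (1−0.05) = 0.354000
P(Scavenge line lost) [OR] = 1 − (1−0.21) × (1−0.13) = 0.312700
P(O2 supply unavailable) [OR] = 1 − (1−0.18) × (1−0.10) × (1−0.354000) × (1−0.312700) = 0.672331
P(Pipeline path lost) [OR] = 1 − (1−0.24) × (1−0.13) × (1−0.41) × (1−0.26) = 0.711320
P(Anesthesia gas delivery interrupted) [AND] = 0.672331 × 0.711320 = 0.478242
Rounded to 4 decimal places: P(Anesthesia gas delivery interrupted) ≈ 0.4782.

0.4782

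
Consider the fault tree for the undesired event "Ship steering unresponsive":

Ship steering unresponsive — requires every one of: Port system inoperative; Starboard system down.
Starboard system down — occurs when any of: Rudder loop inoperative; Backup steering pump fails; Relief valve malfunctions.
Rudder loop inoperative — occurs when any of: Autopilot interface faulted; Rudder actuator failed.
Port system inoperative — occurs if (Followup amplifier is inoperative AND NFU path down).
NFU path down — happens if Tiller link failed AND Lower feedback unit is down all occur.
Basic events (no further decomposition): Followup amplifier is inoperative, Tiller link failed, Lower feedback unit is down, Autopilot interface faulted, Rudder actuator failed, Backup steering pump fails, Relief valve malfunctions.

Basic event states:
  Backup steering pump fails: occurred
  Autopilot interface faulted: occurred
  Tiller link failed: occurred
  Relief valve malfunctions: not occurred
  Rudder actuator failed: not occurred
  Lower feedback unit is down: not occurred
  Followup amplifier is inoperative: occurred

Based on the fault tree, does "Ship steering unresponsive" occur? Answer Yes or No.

No

NFU path down [AND]: Tiller link failed=occurs, Lower feedback unit is down=not → not all inputs occur → does not occur.
Port system inoperative [AND]: Followup amplifier is inoperative=occurs, NFU path down=not → not all inputs occur → does not occur.
Rudder loop inoperative [OR]: Autopilot interface faulted=occurs, Rudder actuator failed=not → at least one input occurs → occurs.
Starboard system down [OR]: Rudder loop inoperative=occurs, Backup steering pump fails=occurs, Relief valve malfunctions=not → at least one input occurs → occurs.
Ship steering unresponsive [AND]: Port system inoperative=not, Starboard system down=occurs → not all inputs occur → does not occur.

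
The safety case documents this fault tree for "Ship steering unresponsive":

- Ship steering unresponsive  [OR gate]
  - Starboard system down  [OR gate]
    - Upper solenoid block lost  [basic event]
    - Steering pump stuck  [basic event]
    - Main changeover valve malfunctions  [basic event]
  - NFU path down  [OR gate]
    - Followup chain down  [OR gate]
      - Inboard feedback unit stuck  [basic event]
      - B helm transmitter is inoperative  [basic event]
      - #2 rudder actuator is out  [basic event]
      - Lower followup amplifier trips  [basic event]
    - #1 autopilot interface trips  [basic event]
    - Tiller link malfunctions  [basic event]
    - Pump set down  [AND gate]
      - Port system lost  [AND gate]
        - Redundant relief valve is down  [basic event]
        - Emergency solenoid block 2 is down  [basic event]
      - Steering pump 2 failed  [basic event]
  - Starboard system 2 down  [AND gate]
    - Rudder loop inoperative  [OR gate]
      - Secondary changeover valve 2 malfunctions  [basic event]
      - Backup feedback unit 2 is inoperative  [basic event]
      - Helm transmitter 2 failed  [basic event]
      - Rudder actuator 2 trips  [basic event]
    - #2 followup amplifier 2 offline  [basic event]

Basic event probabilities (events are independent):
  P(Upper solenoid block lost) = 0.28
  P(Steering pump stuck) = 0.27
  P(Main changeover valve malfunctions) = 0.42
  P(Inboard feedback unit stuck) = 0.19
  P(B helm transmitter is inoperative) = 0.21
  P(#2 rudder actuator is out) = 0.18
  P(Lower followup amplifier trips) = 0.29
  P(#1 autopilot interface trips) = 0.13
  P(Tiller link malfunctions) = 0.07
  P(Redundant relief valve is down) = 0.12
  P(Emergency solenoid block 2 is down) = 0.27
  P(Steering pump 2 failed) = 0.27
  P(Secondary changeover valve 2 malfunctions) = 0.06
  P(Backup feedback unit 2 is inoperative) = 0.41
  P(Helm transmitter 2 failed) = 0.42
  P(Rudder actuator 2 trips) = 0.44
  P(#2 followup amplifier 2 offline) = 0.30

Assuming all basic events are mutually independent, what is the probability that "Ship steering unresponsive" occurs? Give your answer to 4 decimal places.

P(Starboard system down) [OR] = 1 − (1−0.28) × (1−0.27) × (1−0.42) = 0.695152
P(Followup chain down) [OR] = 1 − (1−0.19) × (1−0.21) × (1−0.18) × (1−0.29) = 0.627450
P(Port system lost) [AND] = 0.12 × 0.27 = 0.032400
P(Pump set down) [AND] = 0.032400 × 0.27 = 0.008748
P(NFU path down) [OR] = 1 − (1−0.627450) × (1−0.13) × (1−0.07) × (1−0.008748) = 0.701207
P(Rudder loop inoperative) [OR] = 1 − (1−0.06) × (1−0.41) × (1−0.42) × (1−0.44) = 0.819866
P(Starboard system 2 down) [AND] = 0.819866 × 0.30 = 0.245960
P(Ship steering unresponsive) [OR] = 1 − (1−0.695152) × (1−0.701207) × (1−0.245960) = 0.931317
Rounded to 4 decimal places: P(Ship steering unresponsive) ≈ 0.9313.

0.9313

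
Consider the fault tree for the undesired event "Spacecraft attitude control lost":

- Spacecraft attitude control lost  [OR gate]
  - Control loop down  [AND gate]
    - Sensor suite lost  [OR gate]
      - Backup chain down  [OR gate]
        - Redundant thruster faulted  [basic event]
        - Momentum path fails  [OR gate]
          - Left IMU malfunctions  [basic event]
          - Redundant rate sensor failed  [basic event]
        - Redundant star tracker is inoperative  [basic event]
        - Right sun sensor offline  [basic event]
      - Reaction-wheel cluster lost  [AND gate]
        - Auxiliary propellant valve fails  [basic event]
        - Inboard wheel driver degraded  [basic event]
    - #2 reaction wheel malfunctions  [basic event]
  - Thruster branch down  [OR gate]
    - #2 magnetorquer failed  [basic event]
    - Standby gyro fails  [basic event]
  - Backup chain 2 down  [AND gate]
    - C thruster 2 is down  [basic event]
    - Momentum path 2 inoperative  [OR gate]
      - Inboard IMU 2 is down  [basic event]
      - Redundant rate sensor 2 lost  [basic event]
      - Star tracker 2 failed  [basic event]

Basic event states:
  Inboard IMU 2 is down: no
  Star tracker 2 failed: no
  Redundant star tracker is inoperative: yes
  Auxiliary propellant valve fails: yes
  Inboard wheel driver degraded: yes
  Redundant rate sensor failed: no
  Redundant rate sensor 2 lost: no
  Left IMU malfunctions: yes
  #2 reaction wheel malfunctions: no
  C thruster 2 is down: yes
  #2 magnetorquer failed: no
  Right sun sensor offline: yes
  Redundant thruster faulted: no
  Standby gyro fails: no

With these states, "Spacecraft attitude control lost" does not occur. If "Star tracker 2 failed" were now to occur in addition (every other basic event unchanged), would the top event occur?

Counterfactual: set "Star tracker 2 failed" to occurred.
Momentum path fails [OR]: Left IMU malfunctions=occurs, Redundant rate sensor failed=not → at least one input occurs → occurs.
Backup chain down [OR]: Redundant thruster faulted=not, Momentum path fails=occurs, Redundant star tracker is inoperative=occurs, Right sun sensor offline=occurs → at least one input occurs → occurs.
Reaction-wheel cluster lost [AND]: Auxiliary propellant valve fails=occurs, Inboard wheel driver degraded=occurs → all inputs occur → occurs.
Sensor suite lost [OR]: Backup chain down=occurs, Reaction-wheel cluster lost=occurs → at least one input occurs → occurs.
Control loop down [AND]: Sensor suite lost=occurs, #2 reaction wheel malfunctions=not → not all inputs occur → does not occur.
Thruster branch down [OR]: #2 magnetorquer failed=not, Standby gyro fails=not → no input occurs → does not occur.
Momentum path 2 inoperative [OR]: Inboard IMU 2 is down=not, Redundant rate sensor 2 lost=not, Star tracker 2 failed=occurs → at least one input occurs → occurs.
Backup chain 2 down [AND]: C thruster 2 is down=occurs, Momentum path 2 inoperative=occurs → all inputs occur → occurs.
Spacecraft attitude control lost [OR]: Control loop down=not, Thruster branch down=not, Backup chain 2 down=occurs → at least one input occurs → occurs.

Yes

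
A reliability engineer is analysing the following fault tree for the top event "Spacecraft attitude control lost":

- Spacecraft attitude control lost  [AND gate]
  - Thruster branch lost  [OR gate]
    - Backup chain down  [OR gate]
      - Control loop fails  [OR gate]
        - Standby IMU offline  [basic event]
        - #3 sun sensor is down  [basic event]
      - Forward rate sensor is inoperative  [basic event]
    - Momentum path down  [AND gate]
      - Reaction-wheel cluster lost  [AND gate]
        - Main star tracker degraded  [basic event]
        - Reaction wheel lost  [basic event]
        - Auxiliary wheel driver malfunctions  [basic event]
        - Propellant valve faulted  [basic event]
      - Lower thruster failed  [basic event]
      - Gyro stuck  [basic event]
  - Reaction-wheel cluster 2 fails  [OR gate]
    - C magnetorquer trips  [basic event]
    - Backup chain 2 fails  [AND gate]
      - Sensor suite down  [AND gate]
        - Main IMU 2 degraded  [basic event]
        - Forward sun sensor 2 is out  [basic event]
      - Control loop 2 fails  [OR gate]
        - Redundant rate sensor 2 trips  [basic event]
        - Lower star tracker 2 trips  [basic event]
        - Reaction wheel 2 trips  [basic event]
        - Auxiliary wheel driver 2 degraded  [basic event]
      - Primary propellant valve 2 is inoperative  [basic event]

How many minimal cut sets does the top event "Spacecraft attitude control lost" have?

20

Control loop fails [OR]: union of children's cut sets → 2 cut set(s).
Backup chain down [OR]: union of children's cut sets → 3 cut set(s).
Reaction-wheel cluster lost [AND]: one cut set from each child combined → 1 × 1 × 1 × 1 = 1 cut set(s).
Momentum path down [AND]: one cut set from each child combined → 1 × 1 × 1 = 1 cut set(s).
Thruster branch lost [OR]: union of children's cut sets → 4 cut set(s).
Sensor suite down [AND]: one cut set from each child combined → 1 × 1 = 1 cut set(s).
Control loop 2 fails [OR]: union of children's cut sets → 4 cut set(s).
Backup chain 2 fails [AND]: one cut set from each child combined → 1 × 4 × 1 = 4 cut set(s).
Reaction-wheel cluster 2 fails [OR]: union of children's cut sets → 5 cut set(s).
Spacecraft attitude control lost [AND]: one cut set from each child combined → 4 × 5 = 20 cut set(s).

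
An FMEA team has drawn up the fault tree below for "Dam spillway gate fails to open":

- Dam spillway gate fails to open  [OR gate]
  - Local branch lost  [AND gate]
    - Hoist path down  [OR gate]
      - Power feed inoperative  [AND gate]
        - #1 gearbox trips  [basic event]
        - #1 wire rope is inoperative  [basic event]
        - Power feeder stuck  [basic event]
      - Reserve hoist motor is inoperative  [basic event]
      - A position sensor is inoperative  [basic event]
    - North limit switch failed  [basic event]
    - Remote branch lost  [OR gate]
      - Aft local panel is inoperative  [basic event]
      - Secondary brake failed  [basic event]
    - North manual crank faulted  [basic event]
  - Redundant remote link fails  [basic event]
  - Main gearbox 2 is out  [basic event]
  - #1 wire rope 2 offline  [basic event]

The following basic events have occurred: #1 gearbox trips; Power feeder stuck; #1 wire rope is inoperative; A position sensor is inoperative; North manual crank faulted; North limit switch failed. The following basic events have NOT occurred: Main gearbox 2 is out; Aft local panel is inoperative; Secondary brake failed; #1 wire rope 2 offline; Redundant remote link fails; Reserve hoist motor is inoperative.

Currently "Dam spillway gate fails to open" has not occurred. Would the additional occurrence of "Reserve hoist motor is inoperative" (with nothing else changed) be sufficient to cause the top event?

Counterfactual: set "Reserve hoist motor is inoperative" to occurred.
Power feed inoperative [AND]: #1 gearbox trips=occurs, #1 wire rope is inoperative=occurs, Power feeder stuck=occurs → all inputs occur → occurs.
Hoist path down [OR]: Power feed inoperative=occurs, Reserve hoist motor is inoperative=occurs, A position sensor is inoperative=occurs → at least one input occurs → occurs.
Remote branch lost [OR]: Aft local panel is inoperative=not, Secondary brake failed=not → no input occurs → does not occur.
Local branch lost [AND]: Hoist path down=occurs, North limit switch failed=occurs, Remote branch lost=not, North manual crank faulted=occurs → not all inputs occur → does not occur.
Dam spillway gate fails to open [OR]: Local branch lost=not, Redundant remote link fails=not, Main gearbox 2 is out=not, #1 wire rope 2 offline=not → no input occurs → does not occur.

No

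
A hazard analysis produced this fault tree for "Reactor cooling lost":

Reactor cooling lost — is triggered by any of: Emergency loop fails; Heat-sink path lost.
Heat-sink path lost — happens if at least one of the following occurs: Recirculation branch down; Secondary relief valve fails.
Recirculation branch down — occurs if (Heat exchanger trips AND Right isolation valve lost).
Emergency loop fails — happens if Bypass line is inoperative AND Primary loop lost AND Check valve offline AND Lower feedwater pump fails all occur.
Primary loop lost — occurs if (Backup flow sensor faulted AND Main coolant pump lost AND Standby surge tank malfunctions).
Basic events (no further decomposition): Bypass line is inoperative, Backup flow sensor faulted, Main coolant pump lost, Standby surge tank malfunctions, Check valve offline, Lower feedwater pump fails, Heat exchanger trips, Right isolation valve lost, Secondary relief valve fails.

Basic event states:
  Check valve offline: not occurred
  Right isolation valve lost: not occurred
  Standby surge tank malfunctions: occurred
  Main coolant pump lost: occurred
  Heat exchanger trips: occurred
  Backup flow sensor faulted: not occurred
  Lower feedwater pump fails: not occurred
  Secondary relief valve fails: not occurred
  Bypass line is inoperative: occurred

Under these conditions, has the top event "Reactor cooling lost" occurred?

Primary loop lost [AND]: Backup flow sensor faulted=not, Main coolant pump lost=occurs, Standby surge tank malfunctions=occurs → not all inputs occur → does not occur.
Emergency loop fails [AND]: Bypass line is inoperative=occurs, Primary loop lost=not, Check valve offline=not, Lower feedwater pump fails=not → not all inputs occur → does not occur.
Recirculation branch down [AND]: Heat exchanger trips=occurs, Right isolation valve lost=not → not all inputs occur → does not occur.
Heat-sink path lost [OR]: Recirculation branch down=not, Secondary relief valve fails=not → no input occurs → does not occur.
Reactor cooling lost [OR]: Emergency loop fails=not, Heat-sink path lost=not → no input occurs → does not occur.

No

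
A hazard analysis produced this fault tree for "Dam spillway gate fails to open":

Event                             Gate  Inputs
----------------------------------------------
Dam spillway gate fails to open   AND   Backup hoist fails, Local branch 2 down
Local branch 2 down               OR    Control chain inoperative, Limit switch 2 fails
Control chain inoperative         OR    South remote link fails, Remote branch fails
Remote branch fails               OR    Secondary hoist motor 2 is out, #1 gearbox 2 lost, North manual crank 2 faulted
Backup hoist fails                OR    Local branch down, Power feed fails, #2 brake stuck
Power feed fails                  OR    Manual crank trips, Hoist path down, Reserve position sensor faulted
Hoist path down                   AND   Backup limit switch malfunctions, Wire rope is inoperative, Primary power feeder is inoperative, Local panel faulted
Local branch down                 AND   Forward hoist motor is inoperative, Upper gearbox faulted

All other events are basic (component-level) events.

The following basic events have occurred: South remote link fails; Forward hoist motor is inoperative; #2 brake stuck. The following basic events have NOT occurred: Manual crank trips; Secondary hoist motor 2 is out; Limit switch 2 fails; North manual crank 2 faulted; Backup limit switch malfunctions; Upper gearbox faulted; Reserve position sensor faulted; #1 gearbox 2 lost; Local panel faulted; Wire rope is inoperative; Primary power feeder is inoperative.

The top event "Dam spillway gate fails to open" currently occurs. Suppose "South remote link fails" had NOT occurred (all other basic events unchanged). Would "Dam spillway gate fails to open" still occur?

No

Counterfactual: set "South remote link fails" to not occurred.
Local branch down [AND]: Forward hoist motor is inoperative=occurs, Upper gearbox faulted=not → not all inputs occur → does not occur.
Hoist path down [AND]: Backup limit switch malfunctions=not, Wire rope is inoperative=not, Primary power feeder is inoperative=not, Local panel faulted=not → not all inputs occur → does not occur.
Power feed fails [OR]: Manual crank trips=not, Hoist path down=not, Reserve position sensor faulted=not → no input occurs → does not occur.
Backup hoist fails [OR]: Local branch down=not, Power feed fails=not, #2 brake stuck=occurs → at least one input occurs → occurs.
Remote branch fails [OR]: Secondary hoist motor 2 is out=not, #1 gearbox 2 lost=not, North manual crank 2 faulted=not → no input occurs → does not occur.
Control chain inoperative [OR]: South remote link fails=not, Remote branch fails=not → no input occurs → does not occur.
Local branch 2 down [OR]: Control chain inoperative=not, Limit switch 2 fails=not → no input occurs → does not occur.
Dam spillway gate fails to open [AND]: Backup hoist fails=occurs, Local branch 2 down=not → not all inputs occur → does not occur.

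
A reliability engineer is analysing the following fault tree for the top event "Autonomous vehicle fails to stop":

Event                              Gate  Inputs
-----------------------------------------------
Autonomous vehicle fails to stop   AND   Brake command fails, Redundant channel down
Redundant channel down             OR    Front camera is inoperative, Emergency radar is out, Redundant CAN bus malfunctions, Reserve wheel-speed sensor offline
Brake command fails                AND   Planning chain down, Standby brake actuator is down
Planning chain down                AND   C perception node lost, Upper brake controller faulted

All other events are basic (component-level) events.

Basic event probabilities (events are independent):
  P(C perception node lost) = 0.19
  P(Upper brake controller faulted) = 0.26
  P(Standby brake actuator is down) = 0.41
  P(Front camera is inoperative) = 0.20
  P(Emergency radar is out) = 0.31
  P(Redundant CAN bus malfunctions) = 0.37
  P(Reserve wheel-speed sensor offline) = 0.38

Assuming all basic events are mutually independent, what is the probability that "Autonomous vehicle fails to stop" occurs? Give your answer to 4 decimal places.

P(Planning chain down) [AND] = 0.19 × 0.26 = 0.049400
P(Brake command fails) [AND] = 0.049400 × 0.41 = 0.020254
P(Redundant channel down) [OR] = 1 − (1−0.20) × (1−0.31) × (1−0.37) × (1−0.38) = 0.784389
P(Autonomous vehicle fails to stop) [AND] = 0.020254 × 0.784389 = 0.015887
Rounded to 4 decimal places: P(Autonomous vehicle fails to stop) ≈ 0.0159.

0.0159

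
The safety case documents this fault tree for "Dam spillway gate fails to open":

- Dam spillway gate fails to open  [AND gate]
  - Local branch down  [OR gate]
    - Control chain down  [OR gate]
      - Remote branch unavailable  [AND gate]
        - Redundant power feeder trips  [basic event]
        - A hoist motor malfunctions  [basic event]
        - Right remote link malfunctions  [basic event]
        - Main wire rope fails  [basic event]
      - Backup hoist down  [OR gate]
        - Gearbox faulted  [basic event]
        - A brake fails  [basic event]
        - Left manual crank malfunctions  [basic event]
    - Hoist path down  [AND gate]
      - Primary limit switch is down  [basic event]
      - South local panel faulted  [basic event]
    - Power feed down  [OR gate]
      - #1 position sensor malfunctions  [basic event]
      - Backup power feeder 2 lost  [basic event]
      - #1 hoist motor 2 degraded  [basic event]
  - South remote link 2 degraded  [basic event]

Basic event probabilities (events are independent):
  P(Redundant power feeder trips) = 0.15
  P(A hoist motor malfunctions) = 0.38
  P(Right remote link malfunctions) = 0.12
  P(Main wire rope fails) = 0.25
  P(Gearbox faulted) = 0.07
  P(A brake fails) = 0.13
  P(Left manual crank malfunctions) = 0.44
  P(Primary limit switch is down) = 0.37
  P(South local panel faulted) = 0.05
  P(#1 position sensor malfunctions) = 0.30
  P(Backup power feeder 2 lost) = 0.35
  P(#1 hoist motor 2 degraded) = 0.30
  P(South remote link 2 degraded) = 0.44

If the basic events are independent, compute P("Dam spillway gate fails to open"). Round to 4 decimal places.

P(Remote branch unavailable) [AND] = 0.15 × 0.38 × 0.12 × 0.25 = 0.001710
P(Backup hoist down) [OR] = 1 − (1−0.07) × (1−0.13) × (1−0.44) = 0.546904
P(Control chain down) [OR] = 1 − (1−0.001710) × (1−0.546904) = 0.547679
P(Hoist path down) [AND] = 0.37 × 0.05 = 0.018500
P(Power feed down) [OR] = 1 − (1−0.30) × (1−0.35) × (1−0.30) = 0.681500
P(Local branch down) [OR] = 1 − (1−0.547679) × (1−0.018500) × (1−0.681500) = 0.858601
P(Dam spillway gate fails to open) [AND] = 0.858601 × 0.44 = 0.377784
Rounded to 4 decimal places: P(Dam spillway gate fails to open) ≈ 0.3778.

0.3778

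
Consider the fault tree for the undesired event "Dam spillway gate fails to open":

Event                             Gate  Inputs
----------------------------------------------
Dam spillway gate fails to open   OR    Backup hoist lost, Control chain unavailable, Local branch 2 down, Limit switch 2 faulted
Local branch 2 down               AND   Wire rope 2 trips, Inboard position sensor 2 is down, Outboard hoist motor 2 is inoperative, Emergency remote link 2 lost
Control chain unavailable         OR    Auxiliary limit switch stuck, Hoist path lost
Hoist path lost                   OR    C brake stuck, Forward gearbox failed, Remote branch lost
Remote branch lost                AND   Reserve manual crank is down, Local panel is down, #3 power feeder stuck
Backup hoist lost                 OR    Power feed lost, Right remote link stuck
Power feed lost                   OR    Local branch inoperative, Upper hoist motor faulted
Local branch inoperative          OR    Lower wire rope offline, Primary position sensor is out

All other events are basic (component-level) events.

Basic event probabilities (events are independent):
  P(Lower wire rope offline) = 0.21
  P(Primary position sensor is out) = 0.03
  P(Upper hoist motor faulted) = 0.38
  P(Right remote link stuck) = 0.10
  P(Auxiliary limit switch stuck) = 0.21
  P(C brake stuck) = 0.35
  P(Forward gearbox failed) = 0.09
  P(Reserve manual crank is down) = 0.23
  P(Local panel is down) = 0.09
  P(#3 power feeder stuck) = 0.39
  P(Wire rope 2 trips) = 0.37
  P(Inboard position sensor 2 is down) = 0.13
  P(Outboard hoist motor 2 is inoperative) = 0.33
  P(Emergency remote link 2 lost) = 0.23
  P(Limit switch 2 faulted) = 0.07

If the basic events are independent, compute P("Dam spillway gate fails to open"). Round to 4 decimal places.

P(Local branch inoperative) [OR] = 1 − (1−0.21) × (1−0.03) = 0.233700
P(Power feed lost) [OR] = 1 − (1−0.233700) × (1−0.38) = 0.524894
P(Backup hoist lost) [OR] = 1 − (1−0.524894) × (1−0.10) = 0.572405
P(Remote branch lost) [AND] = 0.23 × 0.09 × 0.39 = 0.008073
P(Hoist path lost) [OR] = 1 − (1−0.35) × (1−0.09) × (1−0.008073) = 0.413275
P(Control chain unavailable) [OR] = 1 − (1−0.21) × (1−0.413275) = 0.536487
P(Local branch 2 down) [AND] = 0.37 × 0.13 × 0.33 × 0.23 = 0.003651
P(Dam spillway gate fails to open) [OR] = 1 − (1−0.572405) × (1−0.536487) × (1−0.003651) × (1−0.07) = 0.816351
Rounded to 4 decimal places: P(Dam spillway gate fails to open) ≈ 0.8164.

0.8164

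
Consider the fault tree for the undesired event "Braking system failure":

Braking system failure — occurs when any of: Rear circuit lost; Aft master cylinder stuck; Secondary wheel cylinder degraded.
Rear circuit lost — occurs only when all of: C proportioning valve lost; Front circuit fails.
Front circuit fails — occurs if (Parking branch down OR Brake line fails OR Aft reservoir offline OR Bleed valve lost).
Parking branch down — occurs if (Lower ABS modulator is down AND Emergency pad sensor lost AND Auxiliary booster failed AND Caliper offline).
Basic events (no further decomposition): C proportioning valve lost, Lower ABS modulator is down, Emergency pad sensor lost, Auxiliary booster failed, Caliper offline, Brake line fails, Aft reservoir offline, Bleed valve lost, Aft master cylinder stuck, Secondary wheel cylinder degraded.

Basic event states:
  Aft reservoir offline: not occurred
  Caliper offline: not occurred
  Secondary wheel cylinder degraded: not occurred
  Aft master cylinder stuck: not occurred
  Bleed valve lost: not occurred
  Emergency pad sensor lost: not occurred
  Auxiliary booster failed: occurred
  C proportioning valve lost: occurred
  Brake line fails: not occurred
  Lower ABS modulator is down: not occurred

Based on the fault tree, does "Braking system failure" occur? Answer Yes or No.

No

Parking branch down [AND]: Lower ABS modulator is down=not, Emergency pad sensor lost=not, Auxiliary booster failed=occurs, Caliper offline=not → not all inputs occur → does not occur.
Front circuit fails [OR]: Parking branch down=not, Brake line fails=not, Aft reservoir offline=not, Bleed valve lost=not → no input occurs → does not occur.
Rear circuit lost [AND]: C proportioning valve lost=occurs, Front circuit fails=not → not all inputs occur → does not occur.
Braking system failure [OR]: Rear circuit lost=not, Aft master cylinder stuck=not, Secondary wheel cylinder degraded=not → no input occurs → does not occur.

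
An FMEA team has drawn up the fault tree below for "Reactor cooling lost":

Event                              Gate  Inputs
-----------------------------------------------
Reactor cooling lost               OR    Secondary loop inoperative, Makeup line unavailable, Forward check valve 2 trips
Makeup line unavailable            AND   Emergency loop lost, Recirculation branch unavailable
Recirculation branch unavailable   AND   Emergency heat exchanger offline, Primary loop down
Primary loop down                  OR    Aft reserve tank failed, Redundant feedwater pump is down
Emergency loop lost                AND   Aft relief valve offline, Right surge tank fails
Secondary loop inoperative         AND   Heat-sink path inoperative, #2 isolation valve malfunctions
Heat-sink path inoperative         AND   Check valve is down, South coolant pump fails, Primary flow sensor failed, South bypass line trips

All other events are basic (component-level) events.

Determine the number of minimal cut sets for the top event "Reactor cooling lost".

4

Heat-sink path inoperative [AND]: one cut set from each child combined → 1 × 1 × 1 × 1 = 1 cut set(s).
Secondary loop inoperative [AND]: one cut set from each child combined → 1 × 1 = 1 cut set(s).
Emergency loop lost [AND]: one cut set from each child combined → 1 × 1 = 1 cut set(s).
Primary loop down [OR]: union of children's cut sets → 2 cut set(s).
Recirculation branch unavailable [AND]: one cut set from each child combined → 1 × 2 = 2 cut set(s).
Makeup line unavailable [AND]: one cut set from each child combined → 1 × 2 = 2 cut set(s).
Reactor cooling lost [OR]: union of children's cut sets → 4 cut set(s).
Minimal cut sets: {#2 isolation valve malfunctions, Check valve is down, Primary flow sensor failed, South bypass line trips, South coolant pump fails}; {Aft relief valve offline, Aft reserve tank failed, Emergency heat exchanger offline, Right surge tank fails}; {Aft relief valve offline, Emergency heat exchanger offline, Redundant feedwater pump is down, Right surge tank fails}; {Forward check valve 2 trips}.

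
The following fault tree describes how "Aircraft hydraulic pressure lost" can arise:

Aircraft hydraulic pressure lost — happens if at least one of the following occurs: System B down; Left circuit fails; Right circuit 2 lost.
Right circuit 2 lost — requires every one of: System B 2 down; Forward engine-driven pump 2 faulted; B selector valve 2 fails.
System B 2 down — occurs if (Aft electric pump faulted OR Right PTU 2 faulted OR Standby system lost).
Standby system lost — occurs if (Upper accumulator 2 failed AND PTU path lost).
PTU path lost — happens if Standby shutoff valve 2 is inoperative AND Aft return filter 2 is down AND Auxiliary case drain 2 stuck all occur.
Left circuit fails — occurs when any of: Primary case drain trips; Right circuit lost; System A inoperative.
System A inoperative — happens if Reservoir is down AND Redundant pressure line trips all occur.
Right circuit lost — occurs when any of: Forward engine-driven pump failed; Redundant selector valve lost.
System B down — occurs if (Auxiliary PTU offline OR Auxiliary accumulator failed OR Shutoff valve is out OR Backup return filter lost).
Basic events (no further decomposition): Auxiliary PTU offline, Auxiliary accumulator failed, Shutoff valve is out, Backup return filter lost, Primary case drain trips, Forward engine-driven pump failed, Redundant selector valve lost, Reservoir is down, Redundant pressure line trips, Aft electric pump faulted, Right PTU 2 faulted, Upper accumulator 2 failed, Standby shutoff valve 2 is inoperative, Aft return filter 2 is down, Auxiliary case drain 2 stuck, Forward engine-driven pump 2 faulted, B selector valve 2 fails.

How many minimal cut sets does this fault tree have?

11

System B down [OR]: union of children's cut sets → 4 cut set(s).
Right circuit lost [OR]: union of children's cut sets → 2 cut set(s).
System A inoperative [AND]: one cut set from each child combined → 1 × 1 = 1 cut set(s).
Left circuit fails [OR]: union of children's cut sets → 4 cut set(s).
PTU path lost [AND]: one cut set from each child combined → 1 × 1 × 1 = 1 cut set(s).
Standby system lost [AND]: one cut set from each child combined → 1 × 1 = 1 cut set(s).
System B 2 down [OR]: union of children's cut sets → 3 cut set(s).
Right circuit 2 lost [AND]: one cut set from each child combined → 3 × 1 × 1 = 3 cut set(s).
Aircraft hydraulic pressure lost [OR]: union of children's cut sets → 11 cut set(s).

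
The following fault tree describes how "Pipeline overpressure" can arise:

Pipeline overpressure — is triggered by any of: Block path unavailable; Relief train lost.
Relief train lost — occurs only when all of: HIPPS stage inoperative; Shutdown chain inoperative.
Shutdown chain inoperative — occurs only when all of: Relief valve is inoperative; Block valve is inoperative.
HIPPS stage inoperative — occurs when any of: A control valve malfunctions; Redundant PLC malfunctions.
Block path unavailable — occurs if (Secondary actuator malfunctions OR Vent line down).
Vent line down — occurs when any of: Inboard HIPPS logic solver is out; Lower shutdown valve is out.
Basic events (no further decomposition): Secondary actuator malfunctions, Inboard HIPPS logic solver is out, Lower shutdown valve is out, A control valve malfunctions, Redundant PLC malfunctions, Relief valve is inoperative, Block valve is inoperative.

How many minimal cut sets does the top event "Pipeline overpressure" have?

Vent line down [OR]: union of children's cut sets → 2 cut set(s).
Block path unavailable [OR]: union of children's cut sets → 3 cut set(s).
HIPPS stage inoperative [OR]: union of children's cut sets → 2 cut set(s).
Shutdown chain inoperative [AND]: one cut set from each child combined → 1 × 1 = 1 cut set(s).
Relief train lost [AND]: one cut set from each child combined → 2 × 1 = 2 cut set(s).
Pipeline overpressure [OR]: union of children's cut sets → 5 cut set(s).
Minimal cut sets: {Secondary actuator malfunctions}; {Inboard HIPPS logic solver is out}; {Lower shutdown valve is out}; {A control valve malfunctions, Block valve is inoperative, Relief valve is inoperative}; {Block valve is inoperative, Redundant PLC malfunctions, Relief valve is inoperative}.

5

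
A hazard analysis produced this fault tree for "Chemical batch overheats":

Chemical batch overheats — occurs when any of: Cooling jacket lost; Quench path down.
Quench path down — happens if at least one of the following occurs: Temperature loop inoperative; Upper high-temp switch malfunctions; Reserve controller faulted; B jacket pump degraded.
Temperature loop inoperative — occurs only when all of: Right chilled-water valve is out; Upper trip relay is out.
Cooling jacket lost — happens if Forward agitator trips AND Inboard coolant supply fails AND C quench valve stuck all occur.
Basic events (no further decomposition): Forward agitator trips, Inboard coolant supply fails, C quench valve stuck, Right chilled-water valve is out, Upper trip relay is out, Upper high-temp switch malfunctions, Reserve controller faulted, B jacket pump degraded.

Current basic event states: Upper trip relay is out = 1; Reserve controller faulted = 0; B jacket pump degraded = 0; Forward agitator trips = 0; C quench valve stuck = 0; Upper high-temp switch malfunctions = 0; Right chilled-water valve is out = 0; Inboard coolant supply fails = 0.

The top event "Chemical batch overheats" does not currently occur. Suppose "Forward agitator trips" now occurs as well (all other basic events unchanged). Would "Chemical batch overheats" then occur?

Counterfactual: set "Forward agitator trips" to occurred.
Cooling jacket lost [AND]: Forward agitator trips=occurs, Inboard coolant supply fails=not, C quench valve stuck=not → not all inputs occur → does not occur.
Temperature loop inoperative [AND]: Right chilled-water valve is out=not, Upper trip relay is out=occurs → not all inputs occur → does not occur.
Quench path down [OR]: Temperature loop inoperative=not, Upper high-temp switch malfunctions=not, Reserve controller faulted=not, B jacket pump degraded=not → no input occurs → does not occur.
Chemical batch overheats [OR]: Cooling jacket lost=not, Quench path down=not → no input occurs → does not occur.

No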